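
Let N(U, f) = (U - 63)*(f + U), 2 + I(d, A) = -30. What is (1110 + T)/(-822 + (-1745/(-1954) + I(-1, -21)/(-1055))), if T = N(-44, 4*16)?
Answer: 2123314100/1692624837 ≈ 1.2544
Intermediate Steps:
I(d, A) = -32 (I(d, A) = -2 - 30 = -32)
N(U, f) = (-63 + U)*(U + f)
T = -2140 (T = (-44)² - 63*(-44) - 252*16 - 176*16 = 1936 + 2772 - 63*64 - 44*64 = 1936 + 2772 - 4032 - 2816 = -2140)
(1110 + T)/(-822 + (-1745/(-1954) + I(-1, -21)/(-1055))) = (1110 - 2140)/(-822 + (-1745/(-1954) - 32/(-1055))) = -1030/(-822 + (-1745*(-1/1954) - 32*(-1/1055))) = -1030/(-822 + (1745/1954 + 32/1055)) = -1030/(-822 + 1903503/2061470) = -1030/(-1692624837/2061470) = -1030*(-2061470/1692624837) = 2123314100/1692624837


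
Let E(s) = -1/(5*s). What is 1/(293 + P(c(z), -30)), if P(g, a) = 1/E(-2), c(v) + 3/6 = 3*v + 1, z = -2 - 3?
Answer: 1/303 ≈ 0.0033003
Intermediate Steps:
z = -5
c(v) = ½ + 3*v (c(v) = -½ + (3*v + 1) = -½ + (1 + 3*v) = ½ + 3*v)
E(s) = -1/(5*s)
P(g, a) = 10 (P(g, a) = 1/(-⅕/(-2)) = 1/(-⅕*(-½)) = 1/(⅒) = 10)
1/(293 + P(c(z), -30)) = 1/(293 + 10) = 1/303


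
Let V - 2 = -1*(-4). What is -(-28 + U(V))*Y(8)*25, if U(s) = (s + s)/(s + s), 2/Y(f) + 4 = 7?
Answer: 450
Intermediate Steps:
Y(f) = 2/3 (Y(f) = 2/(-4 + 7) = 2/3)
V = 6 (V = 2 - 1*(-4) = 2 + 4 = 6)
U(s) = 1 (U(s) = (2*s)/((2*s)) = (2*s)*(1/(2*s)) = 1)
-(-28 + U(V))*Y(8)*25 = -(-28 + 1)*(2/3)*25 = -(-27*2/3)*25 = -(-18)*25 = -1*(-450) = 450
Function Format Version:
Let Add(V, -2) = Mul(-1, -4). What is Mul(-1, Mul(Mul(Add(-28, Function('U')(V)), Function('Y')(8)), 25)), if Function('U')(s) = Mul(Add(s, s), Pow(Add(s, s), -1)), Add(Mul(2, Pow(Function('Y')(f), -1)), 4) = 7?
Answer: 450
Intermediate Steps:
Function('Y')(f) = Rational(2, 3) (Function('Y')(f) = Mul(2, Pow(Add(-4, 7), -1)) = Mul(2, Pow(3, -1)) = Mul(2, Rational(1, 3)) = Rational(2, 3))
V = 6 (V = Add(2, Mul(-1, -4)) = Add(2, 4) = 6)
Function('U')(s) = 1 (Function('U')(s) = Mul(Mul(2, s), Pow(Mul(2, s), -1)) = Mul(Mul(2, s), Mul(Rational(1, 2), Pow(s, -1))) = 1)
Mul(-1, Mul(Mul(Add(-28, Function('U')(V)), Function('Y')(8)), 25)) = Mul(-1, Mul(Mul(Add(-28, 1), Rational(2, 3)), 25)) = Mul(-1, Mul(Mul(-27, Rational(2, 3)), 25)) = Mul(-1, Mul(-18, 25)) = Mul(-1, -450) = 450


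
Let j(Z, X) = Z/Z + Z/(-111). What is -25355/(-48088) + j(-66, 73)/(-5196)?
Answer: 1217928067/2311253544 ≈ 0.52696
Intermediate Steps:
j(Z, X) = 1 - Z/111 (j(Z, X) = 1 + Z*(-1/111) = 1 - Z/111)
-25355/(-48088) + j(-66, 73)/(-5196) = -25355/(-48088) + (1 - 1/111*(-66))/(-5196) = -25355*(-1/48088) + (1 + 22/37)*(-1/5196) = 25355/48088 + (59/37)*(-1/5196) = 25355/48088 - 59/192252 = 1217928067/2311253544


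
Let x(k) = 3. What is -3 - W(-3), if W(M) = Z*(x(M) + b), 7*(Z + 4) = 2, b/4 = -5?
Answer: -463/7 ≈ -66.143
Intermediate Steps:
b = -20 (b = 4*(-5) = -20)
Z = -26/7 (Z = -4 + (⅐)*2 = -4 + 2/7 = -26/7 ≈ -3.7143)
W(M) = 442/7 (W(M) = -26*(3 - 20)/7 = -26/7*(-17) = 442/7)
-3 - W(-3) = -3 - 1*442/7 = -3 - 442/7 = -463/7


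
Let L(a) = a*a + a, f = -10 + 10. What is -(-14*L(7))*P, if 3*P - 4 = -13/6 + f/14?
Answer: 4312/9 ≈ 479.11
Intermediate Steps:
f = 0
L(a) = a + a² (L(a) = a² + a = a + a²)
P = 11/18 (P = 4/3 + (-13/6 + 0/14)/3 = 4/3 + (-13*⅙ + 0*(1/14))/3 = 4/3 + (-13/6 + 0)/3 = 4/3 + (⅓)*(-13/6) = 4/3 - 13/18 = 11/18 ≈ 0.61111)
-(-14*L(7))*P = -(-98*(1 + 7))*11/18 = -(-98*8)*11/18 = -(-14*56)*11/18 = -(-784)*11/18 = -1*(-4312/9) = 4312/9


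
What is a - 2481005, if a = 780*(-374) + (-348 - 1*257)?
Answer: -2773330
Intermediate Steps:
a = -292325 (a = -291720 + (-348 - 257) = -291720 - 605 = -292325)
a - 2481005 = -292325 - 2481005 = -2773330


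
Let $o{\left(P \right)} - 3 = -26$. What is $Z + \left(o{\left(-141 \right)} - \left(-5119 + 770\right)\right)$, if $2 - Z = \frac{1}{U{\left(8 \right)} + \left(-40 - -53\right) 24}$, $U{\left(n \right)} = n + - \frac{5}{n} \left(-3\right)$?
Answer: $\frac{11144592}{2575} \approx 4328.0$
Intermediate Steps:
$o{\left(P \right)} = -23$ ($o{\left(P \right)} = 3 - 26 = -23$)
$U{\left(n \right)} = n + \frac{15}{n}$
$Z = \frac{5142}{2575}$ ($Z = 2 - \frac{1}{\left(8 + \frac{15}{8}\right) + \left(-40 - -53\right) 24} = 2 - \frac{1}{\left(8 + 15 \cdot \frac{1}{8}\right) + \left(-40 + 53\right) 24} = 2 - \frac{1}{\left(8 + \frac{15}{8}\right) + 13 \cdot 24} = 2 - \frac{1}{\frac{79}{8} + 312} = 2 - \frac{1}{\frac{2575}{8}} = 2 - \frac{8}{2575} = \frac{5142}{2575} \approx 1.9969$)
$Z + \left(o{\left(-141 \right)} - \left(-5119 + 770\right)\right) = \frac{5142}{2575} - -4326 = \frac{5142}{2575} + \left(-23 + 4349\right) = \frac{5142}{2575} + 4326 = \frac{11144592}{2575}$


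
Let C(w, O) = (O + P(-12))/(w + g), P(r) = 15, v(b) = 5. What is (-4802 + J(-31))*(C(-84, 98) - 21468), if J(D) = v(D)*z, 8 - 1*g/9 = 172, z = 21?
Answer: 157303436521/1560 ≈ 1.0084e+8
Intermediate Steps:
g = -1476 (g = 72 - 9*172 = 72 - 1548 = -1476)
J(D) = 105 (J(D) = 5*21 = 105)
C(w, O) = (15 + O)/(-1476 + w) (C(w, O) = (O + 15)/(w - 1476) = (15 + O)/(-1476 + w))
(-4802 + J(-31))*(C(-84, 98) - 21468) = (-4802 + 105)*((15 + 98)/(-1476 - 84) - 21468) = -4697*(113/(-1560) - 21468) = -4697*(-1/1560*113 - 21468) = -4697*(-113/1560 - 21468) = -4697*(-33490193/1560) = 157303436521/1560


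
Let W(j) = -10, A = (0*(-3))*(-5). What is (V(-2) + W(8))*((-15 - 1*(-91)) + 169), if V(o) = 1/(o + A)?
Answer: -5145/2 ≈ -2572.5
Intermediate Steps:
A = 0 (A = 0*(-5) = 0)
V(o) = 1/o (V(o) = 1/(o + 0) = 1/o)
(V(-2) + W(8))*((-15 - 1*(-91)) + 169) = (1/(-2) - 10)*((-15 - 1*(-91)) + 169) = (-½ - 10)*((-15 + 91) + 169) = -21*(76 + 169)/2 = -21/2*245 = -5145/2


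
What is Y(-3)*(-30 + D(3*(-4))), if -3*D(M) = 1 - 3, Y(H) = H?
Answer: 88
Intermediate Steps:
D(M) = ⅔ (D(M) = -(1 - 3)/3 = -⅓*(-2) = ⅔)
Y(-3)*(-30 + D(3*(-4))) = -3*(-30 + ⅔) = -3*(-88/3) = 88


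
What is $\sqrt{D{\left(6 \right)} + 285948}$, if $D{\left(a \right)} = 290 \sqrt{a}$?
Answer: $\sqrt{285948 + 290 \sqrt{6}} \approx 535.41$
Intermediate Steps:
$\sqrt{D{\left(6 \right)} + 285948} = \sqrt{290 \sqrt{6} + 285948} = \sqrt{285948 + 290 \sqrt{6}}$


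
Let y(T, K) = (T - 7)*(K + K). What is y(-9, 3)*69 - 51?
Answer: -6675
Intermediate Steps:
y(T, K) = 2*K*(-7 + T) (y(T, K) = (-7 + T)*(2*K) = 2*K*(-7 + T))
y(-9, 3)*69 - 51 = (2*3*(-7 - 9))*69 - 51 = (2*3*(-16))*69 - 51 = -96*69 - 51 = -6624 - 51 = -6675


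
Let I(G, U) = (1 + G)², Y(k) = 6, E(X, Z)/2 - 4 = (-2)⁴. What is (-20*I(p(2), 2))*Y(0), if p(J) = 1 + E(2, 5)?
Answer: -211680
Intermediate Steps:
E(X, Z) = 40 (E(X, Z) = 8 + 2*(-2)⁴ = 8 + 2*16 = 8 + 32 = 40)
p(J) = 41 (p(J) = 1 + 40 = 41)
(-20*I(p(2), 2))*Y(0) = -20*(1 + 41)²*6 = -20*42²*6 = -20*1764*6 = -35280*6 = -211680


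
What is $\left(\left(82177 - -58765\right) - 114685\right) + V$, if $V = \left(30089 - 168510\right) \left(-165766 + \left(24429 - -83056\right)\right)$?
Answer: $8067340558$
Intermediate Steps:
$V = 8067314301$ ($V = - 138421 \left(-165766 + \left(24429 + 83056\right)\right) = - 138421 \left(-165766 + 107485\right) = \left(-138421\right) \left(-58281\right) = 8067314301$)
$\left(\left(82177 - -58765\right) - 114685\right) + V = \left(\left(82177 - -58765\right) - 114685\right) + 8067314301 = \left(\left(82177 + 58765\right) - 114685\right) + 8067314301 = \left(140942 - 114685\right) + 8067314301 = 26257 + 8067314301 = 8067340558$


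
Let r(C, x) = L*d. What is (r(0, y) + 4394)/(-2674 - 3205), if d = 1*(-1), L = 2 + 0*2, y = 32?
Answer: -4392/5879 ≈ -0.74707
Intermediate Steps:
L = 2 (L = 2 + 0 = 2)
d = -1
r(C, x) = -2 (r(C, x) = 2*(-1) = -2)
(r(0, y) + 4394)/(-2674 - 3205) = (-2 + 4394)/(-2674 - 3205) = 4392/(-5879) = 4392*(-1/5879) = -4392/5879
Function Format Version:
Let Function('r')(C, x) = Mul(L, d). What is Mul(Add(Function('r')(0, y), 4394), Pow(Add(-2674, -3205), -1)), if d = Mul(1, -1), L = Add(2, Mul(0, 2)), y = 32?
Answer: Rational(-4392, 5879) ≈ -0.74707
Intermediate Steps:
L = 2 (L = Add(2, 0) = 2)
d = -1
Function('r')(C, x) = -2 (Function('r')(C, x) = Mul(2, -1) = -2)
Mul(Add(Function('r')(0, y), 4394), Pow(Add(-2674, -3205), -1)) = Mul(Add(-2, 4394), Pow(Add(-2674, -3205), -1)) = Mul(4392, Pow(-5879, -1)) = Mul(4392, Rational(-1, 5879)) = Rational(-4392, 5879)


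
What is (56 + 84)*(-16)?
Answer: -2240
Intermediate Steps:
(56 + 84)*(-16) = 140*(-16) = -2240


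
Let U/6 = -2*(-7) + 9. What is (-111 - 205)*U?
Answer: -43608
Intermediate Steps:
U = 138 (U = 6*(-2*(-7) + 9) = 6*(14 + 9) = 6*23 = 138)
(-111 - 205)*U = (-111 - 205)*138 = -316*138 = -43608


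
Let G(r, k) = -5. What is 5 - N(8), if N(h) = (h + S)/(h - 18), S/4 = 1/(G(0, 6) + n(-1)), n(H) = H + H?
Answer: 201/35 ≈ 5.7429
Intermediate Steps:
n(H) = 2*H
S = -4/7 (S = 4/(-5 + 2*(-1)) = 4/(-5 - 2) = 4/(-7) = 4*(-⅐) = -4/7 ≈ -0.57143)
N(h) = (-4/7 + h)/(-18 + h) (N(h) = (h - 4/7)/(h - 18) = (-4/7 + h)/(-18 + h))
5 - N(8) = 5 - (-4/7 + 8)/(-18 + 8) = 5 - 52/((-10)*7) = 5 - (-1)*52/(10*7) = 5 - 1*(-26/35) = 5 + 26/35 = 201/35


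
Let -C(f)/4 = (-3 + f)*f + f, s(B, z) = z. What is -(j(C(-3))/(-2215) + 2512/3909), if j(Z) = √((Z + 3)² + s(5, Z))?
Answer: -2512/3909 + √3189/2215 ≈ -0.61712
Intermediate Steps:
C(f) = -4*f - 4*f*(-3 + f) (C(f) = -4*((-3 + f)*f + f) = -4*(f*(-3 + f) + f) = -4*(f + f*(-3 + f)) = -4*f - 4*f*(-3 + f))
j(Z) = √(Z + (3 + Z)²) (j(Z) = √((Z + 3)² + Z) = √((3 + Z)² + Z) = √(Z + (3 + Z)²))
-(j(C(-3))/(-2215) + 2512/3909) = -(√(4*(-3)*(2 - 1*(-3)) + (3 + 4*(-3)*(2 - 1*(-3)))²)/(-2215) + 2512/3909) = -(√(4*(-3)*(2 + 3) + (3 + 4*(-3)*(2 + 3))²)*(-1/2215) + 2512*(1/3909)) = -(√(4*(-3)*5 + (3 + 4*(-3)*5)²)*(-1/2215) + 2512/3909) = -(√(-60 + (3 - 60)²)*(-1/2215) + 2512/3909) = -(√(-60 + (-57)²)*(-1/2215) + 2512/3909) = -(√(-60 + 3249)*(-1/2215) + 2512/3909) = -(√3189*(-1/2215) + 2512/3909) = -(-√3189/2215 + 2512/3909) = -(2512/3909 - √3189/2215) = -2512/3909 + √3189/2215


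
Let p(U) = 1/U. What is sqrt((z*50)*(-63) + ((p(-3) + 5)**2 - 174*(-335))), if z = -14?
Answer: sqrt(921706)/3 ≈ 320.02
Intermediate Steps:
p(U) = 1/U
sqrt((z*50)*(-63) + ((p(-3) + 5)**2 - 174*(-335))) = sqrt(-14*50*(-63) + ((1/(-3) + 5)**2 - 174*(-335))) = sqrt(-700*(-63) + ((-1/3 + 5)**2 + 58290)) = sqrt(44100 + ((14/3)**2 + 58290)) = sqrt(44100 + (196/9 + 58290)) = sqrt(44100 + 524806/9) = sqrt(921706/9) = sqrt(921706)/3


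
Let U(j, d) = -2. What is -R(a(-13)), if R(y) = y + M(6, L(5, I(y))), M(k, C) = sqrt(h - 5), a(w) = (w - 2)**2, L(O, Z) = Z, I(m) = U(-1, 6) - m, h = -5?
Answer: -225 - I*sqrt(10) ≈ -225.0 - 3.1623*I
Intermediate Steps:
I(m) = -2 - m
a(w) = (-2 + w)**2
M(k, C) = I*sqrt(10) (M(k, C) = sqrt(-5 - 5) = sqrt(-10) = I*sqrt(10))
R(y) = y + I*sqrt(10)
-R(a(-13)) = -((-2 - 13)**2 + I*sqrt(10)) = -((-15)**2 + I*sqrt(10)) = -(225 + I*sqrt(10)) = -225 - I*sqrt(10)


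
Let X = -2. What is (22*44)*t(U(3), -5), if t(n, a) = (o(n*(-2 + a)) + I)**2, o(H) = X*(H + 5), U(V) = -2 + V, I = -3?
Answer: 968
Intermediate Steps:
o(H) = -10 - 2*H (o(H) = -2*(H + 5) = -2*(5 + H) = -10 - 2*H)
t(n, a) = (-13 - 2*n*(-2 + a))**2 (t(n, a) = ((-10 - 2*n*(-2 + a)) - 3)**2 = (-13 - 2*n*(-2 + a))**2)
(22*44)*t(U(3), -5) = (22*44)*(13 + 2*(-2 + 3)*(-2 - 5))**2 = 968*(13 + 2*1*(-7))**2 = 968*(13 - 14)**2 = 968*(-1)**2 = 968*1 = 968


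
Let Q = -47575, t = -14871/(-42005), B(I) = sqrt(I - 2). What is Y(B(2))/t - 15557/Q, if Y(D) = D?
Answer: 15557/47575 ≈ 0.32700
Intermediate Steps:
B(I) = sqrt(-2 + I)
t = 14871/42005 (t = -14871*(-1/42005) = 14871/42005 ≈ 0.35403)
Y(B(2))/t - 15557/Q = sqrt(-2 + 2)/(14871/42005) - 15557/(-47575) = sqrt(0)*(42005/14871) - 15557*(-1/47575) = 0*(42005/14871) + 15557/47575 = 0 + 15557/47575 = 15557/47575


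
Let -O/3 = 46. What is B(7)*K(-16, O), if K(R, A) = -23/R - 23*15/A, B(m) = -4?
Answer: -63/4 ≈ -15.750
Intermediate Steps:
O = -138 (O = -3*46 = -138)
K(R, A) = -345/A - 23/R (K(R, A) = -23/R - 23*15/A = -23/R - 345/A = -345/A - 23/R)
B(7)*K(-16, O) = -4*(-345/(-138) - 23/(-16)) = -4*(-345*(-1/138) - 23*(-1/16)) = -4*(5/2 + 23/16) = -4*63/16 = -63/4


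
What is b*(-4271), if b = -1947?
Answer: 8315637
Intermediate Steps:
b*(-4271) = -1947*(-4271) = 8315637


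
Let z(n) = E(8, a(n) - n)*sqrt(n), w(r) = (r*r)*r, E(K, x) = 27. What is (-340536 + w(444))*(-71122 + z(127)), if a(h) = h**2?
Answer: -6200974125456 + 2354071896*sqrt(127) ≈ -6.1744e+12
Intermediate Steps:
w(r) = r**3 (w(r) = r**2*r = r**3)
z(n) = 27*sqrt(n)
(-340536 + w(444))*(-71122 + z(127)) = (-340536 + 444**3)*(-71122 + 27*sqrt(127)) = (-340536 + 87528384)*(-71122 + 27*sqrt(127)) = 87187848*(-71122 + 27*sqrt(127)) = -6200974125456 + 2354071896*sqrt(127)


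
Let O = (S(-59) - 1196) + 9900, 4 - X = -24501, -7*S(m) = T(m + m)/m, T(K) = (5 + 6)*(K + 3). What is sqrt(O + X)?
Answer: 2*sqrt(1415975869)/413 ≈ 182.22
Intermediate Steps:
T(K) = 33 + 11*K (T(K) = 11*(3 + K) = 33 + 11*K)
S(m) = -(33 + 22*m)/(7*m) (S(m) = -(33 + 11*(m + m))/(7*m) = -(33 + 11*(2*m))/(7*m) = -(33 + 22*m)/(7*m))
X = 24505 (X = 4 - 1*(-24501) = 4 + 24501 = 24505)
O = 3593487/413 (O = ((11/7)*(-3 - 2*(-59))/(-59) - 1196) + 9900 = ((11/7)*(-1/59)*(-3 + 118) - 1196) + 9900 = ((11/7)*(-1/59)*115 - 1196) + 9900 = (-1265/413 - 1196) + 9900 = -495213/413 + 9900 = 3593487/413 ≈ 8700.9)
sqrt(O + X) = sqrt(3593487/413 + 24505) = sqrt(13714052/413) = 2*sqrt(1415975869)/413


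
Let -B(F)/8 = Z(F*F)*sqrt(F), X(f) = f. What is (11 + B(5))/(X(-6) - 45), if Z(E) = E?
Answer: -11/51 + 200*sqrt(5)/51 ≈ 8.5532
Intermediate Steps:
B(F) = -8*F**(5/2) (B(F) = -8*F*F*sqrt(F) = -8*F**2*sqrt(F) = -8*F**(5/2))
(11 + B(5))/(X(-6) - 45) = (11 - 200*sqrt(5))/(-6 - 45) = (11 - 200*sqrt(5))/(-51) = -(11 - 200*sqrt(5))/51 = -11/51 + 200*sqrt(5)/51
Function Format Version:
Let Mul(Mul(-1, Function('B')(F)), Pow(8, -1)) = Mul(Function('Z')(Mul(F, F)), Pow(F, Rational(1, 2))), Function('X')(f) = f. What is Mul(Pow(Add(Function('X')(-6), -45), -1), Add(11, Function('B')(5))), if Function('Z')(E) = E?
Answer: Add(Rational(-11, 51), Mul(Rational(200, 51), Pow(5, Rational(1, 2)))) ≈ 8.5532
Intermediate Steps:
Function('B')(F) = Mul(-8, Pow(F, Rational(5, 2))) (Function('B')(F) = Mul(-8, Mul(Mul(F, F), Pow(F, Rational(1, 2)))) = Mul(-8, Mul(Pow(F, 2), Pow(F, Rational(1, 2)))) = Mul(-8, Pow(F, Rational(5, 2))))
Mul(Pow(Add(Function('X')(-6), -45), -1), Add(11, Function('B')(5))) = Mul(Pow(Add(-6, -45), -1), Add(11, Mul(-8, Pow(5, Rational(5, 2))))) = Mul(Pow(-51, -1), Add(11, Mul(-8, Mul(25, Pow(5, Rational(1, 2)))))) = Mul(Rational(-1, 51), Add(11, Mul(-200, Pow(5, Rational(1, 2))))) = Add(Rational(-11, 51), Mul(Rational(200, 51), Pow(5, Rational(1, 2))))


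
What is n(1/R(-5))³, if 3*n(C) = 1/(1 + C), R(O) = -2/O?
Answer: 8/9261 ≈ 0.00086384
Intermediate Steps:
n(C) = 1/(3*(1 + C))
n(1/R(-5))³ = (1/(3*(1 + 1/(-2/(-5)))))³ = (1/(3*(1 + 1/(-2*(-⅕)))))³ = (1/(3*(1 + 1/(⅖))))³ = (1/(3*(1 + 5/2)))³ = (1/(3*(7/2)))³ = ((⅓)*(2/7))³ = (2/21)³ = 8/9261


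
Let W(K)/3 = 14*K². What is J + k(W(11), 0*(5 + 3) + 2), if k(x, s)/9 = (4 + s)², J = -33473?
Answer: -33149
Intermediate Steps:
W(K) = 42*K² (W(K) = 3*(14*K²) = 42*K²)
k(x, s) = 9*(4 + s)²
J + k(W(11), 0*(5 + 3) + 2) = -33473 + 9*(4 + (0*(5 + 3) + 2))² = -33473 + 9*(4 + (0*8 + 2))² = -33473 + 9*(4 + (0 + 2))² = -33473 + 9*(4 + 2)² = -33473 + 9*6² = -33473 + 9*36 = -33473 + 324 = -33149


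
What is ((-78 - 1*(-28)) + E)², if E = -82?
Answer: 17424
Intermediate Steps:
((-78 - 1*(-28)) + E)² = ((-78 - 1*(-28)) - 82)² = ((-78 + 28) - 82)² = (-50 - 82)² = (-132)² = 17424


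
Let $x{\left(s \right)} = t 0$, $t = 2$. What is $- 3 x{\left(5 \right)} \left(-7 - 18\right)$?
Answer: $0$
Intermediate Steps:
$x{\left(s \right)} = 0$ ($x{\left(s \right)} = 2 \cdot 0 = 0$)
$- 3 x{\left(5 \right)} \left(-7 - 18\right) = \left(-3\right) 0 \left(-7 - 18\right) = 0 \left(-25\right) = 0$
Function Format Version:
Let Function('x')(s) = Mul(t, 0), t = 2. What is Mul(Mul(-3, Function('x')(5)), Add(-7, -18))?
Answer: 0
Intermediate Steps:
Function('x')(s) = 0 (Function('x')(s) = Mul(2, 0) = 0)
Mul(Mul(-3, Function('x')(5)), Add(-7, -18)) = Mul(Mul(-3, 0), Add(-7, -18)) = Mul(0, -25) = 0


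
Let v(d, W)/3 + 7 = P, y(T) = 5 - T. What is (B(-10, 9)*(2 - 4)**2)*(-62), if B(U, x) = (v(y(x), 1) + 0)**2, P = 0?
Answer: -109368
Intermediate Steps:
v(d, W) = -21 (v(d, W) = -21 + 3*0 = -21 + 0 = -21)
B(U, x) = 441 (B(U, x) = (-21 + 0)**2 = (-21)**2 = 441)
(B(-10, 9)*(2 - 4)**2)*(-62) = (441*(2 - 4)**2)*(-62) = (441*(-2)**2)*(-62) = (441*4)*(-62) = 1764*(-62) = -109368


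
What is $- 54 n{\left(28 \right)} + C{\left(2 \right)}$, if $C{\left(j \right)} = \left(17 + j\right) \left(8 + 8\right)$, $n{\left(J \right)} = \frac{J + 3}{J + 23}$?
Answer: $\frac{4610}{17} \approx 271.18$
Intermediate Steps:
$n{\left(J \right)} = \frac{3 + J}{23 + J}$
$C{\left(j \right)} = 272 + 16 j$ ($C{\left(j \right)} = \left(17 + j\right) 16 = 272 + 16 j$)
$- 54 n{\left(28 \right)} + C{\left(2 \right)} = - 54 \frac{3 + 28}{23 + 28} + \left(272 + 16 \cdot 2\right) = - 54 \cdot \frac{1}{51} \cdot 31 + \left(272 + 32\right) = - 54 \cdot \frac{1}{51} \cdot 31 + 304 = \left(-54\right) \frac{31}{51} + 304 = - \frac{558}{17} + 304 = \frac{4610}{17}$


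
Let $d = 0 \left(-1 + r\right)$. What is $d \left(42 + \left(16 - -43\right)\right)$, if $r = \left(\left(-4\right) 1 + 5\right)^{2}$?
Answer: $0$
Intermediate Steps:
$r = 1$ ($r = \left(-4 + 5\right)^{2} = 1^{2} = 1$)
$d = 0$ ($d = 0 \left(-1 + 1\right) = 0 \cdot 0 = 0$)
$d \left(42 + \left(16 - -43\right)\right) = 0 \left(42 + \left(16 - -43\right)\right) = 0 \left(42 + \left(16 + 43\right)\right) = 0 \left(42 + 59\right) = 0 \cdot 101 = 0$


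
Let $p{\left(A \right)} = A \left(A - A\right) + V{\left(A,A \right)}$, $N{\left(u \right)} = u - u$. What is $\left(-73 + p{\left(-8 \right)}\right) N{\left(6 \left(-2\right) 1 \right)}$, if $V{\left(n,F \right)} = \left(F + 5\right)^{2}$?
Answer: $0$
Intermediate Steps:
$N{\left(u \right)} = 0$
$V{\left(n,F \right)} = \left(5 + F\right)^{2}$
$p{\left(A \right)} = \left(5 + A\right)^{2}$ ($p{\left(A \right)} = A \left(A - A\right) + \left(5 + A\right)^{2} = A 0 + \left(5 + A\right)^{2} = 0 + \left(5 + A\right)^{2} = \left(5 + A\right)^{2}$)
$\left(-73 + p{\left(-8 \right)}\right) N{\left(6 \left(-2\right) 1 \right)} = \left(-73 + \left(5 - 8\right)^{2}\right) 0 = \left(-73 + \left(-3\right)^{2}\right) 0 = \left(-73 + 9\right) 0 = \left(-64\right) 0 = 0$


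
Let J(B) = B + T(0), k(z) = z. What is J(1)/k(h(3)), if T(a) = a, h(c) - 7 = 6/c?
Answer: ⅑ ≈ 0.11111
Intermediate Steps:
h(c) = 7 + 6/c
J(B) = B (J(B) = B + 0 = B)
J(1)/k(h(3)) = 1/(7 + 6/3) = 1/(7 + 6*(⅓)) = 1/(7 + 2) = 1/9 = 1*(⅑) = ⅑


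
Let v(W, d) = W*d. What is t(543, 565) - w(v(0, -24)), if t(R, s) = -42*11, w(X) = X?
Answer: -462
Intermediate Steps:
t(R, s) = -462
t(543, 565) - w(v(0, -24)) = -462 - 0*(-24) = -462 - 1*0 = -462 + 0 = -462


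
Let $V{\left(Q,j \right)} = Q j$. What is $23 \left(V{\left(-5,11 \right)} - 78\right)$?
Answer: $-3059$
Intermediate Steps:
$23 \left(V{\left(-5,11 \right)} - 78\right) = 23 \left(\left(-5\right) 11 - 78\right) = 23 \left(-55 - 78\right) = 23 \left(-133\right) = -3059$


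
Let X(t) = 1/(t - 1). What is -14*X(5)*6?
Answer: -21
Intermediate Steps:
X(t) = 1/(-1 + t)
-14*X(5)*6 = -14/(-1 + 5)*6 = -14/4*6 = -14*¼*6 = -7/2*6 = -21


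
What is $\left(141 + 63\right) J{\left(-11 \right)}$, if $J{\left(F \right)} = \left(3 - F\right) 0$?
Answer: $0$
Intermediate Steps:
$J{\left(F \right)} = 0$
$\left(141 + 63\right) J{\left(-11 \right)} = \left(141 + 63\right) 0 = 204 \cdot 0 = 0$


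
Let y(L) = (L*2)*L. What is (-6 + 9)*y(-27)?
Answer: 4374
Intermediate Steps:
y(L) = 2*L**2 (y(L) = (2*L)*L = 2*L**2)
(-6 + 9)*y(-27) = (-6 + 9)*(2*(-27)**2) = 3*(2*729) = 3*1458 = 4374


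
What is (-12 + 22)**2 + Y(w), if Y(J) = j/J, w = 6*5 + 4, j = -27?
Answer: 3373/34 ≈ 99.206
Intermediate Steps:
w = 34 (w = 30 + 4 = 34)
Y(J) = -27/J
(-12 + 22)**2 + Y(w) = (-12 + 22)**2 - 27/34 = 10**2 - 27*1/34 = 100 - 27/34 = 3373/34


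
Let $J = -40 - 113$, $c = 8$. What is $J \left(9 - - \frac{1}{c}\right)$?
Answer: $- \frac{11169}{8} \approx -1396.1$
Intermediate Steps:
$J = -153$
$J \left(9 - - \frac{1}{c}\right) = - 153 \left(9 - - \frac{1}{8}\right) = - 153 \left(9 + \frac{1}{8}\right) = \left(-153\right) \frac{73}{8} = - \frac{11169}{8}$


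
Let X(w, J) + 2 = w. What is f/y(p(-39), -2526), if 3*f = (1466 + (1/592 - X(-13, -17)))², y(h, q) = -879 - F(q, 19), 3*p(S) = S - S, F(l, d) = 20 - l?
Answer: -256231941003/1200339200 ≈ -213.47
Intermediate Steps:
X(w, J) = -2 + w
p(S) = 0 (p(S) = (S - S)/3 = (⅓)*0 = 0)
y(h, q) = -899 + q (y(h, q) = -879 - (20 - q) = -879 + (-20 + q) = -899 + q)
f = 256231941003/350464 (f = (1466 + (1/592 - (-2 - 13)))²/3 = (1466 + (1/592 - 1*(-15)))²/3 = (1466 + (1/592 + 15))²/3 = (1466 + 8881/592)²/3 = (876753/592)²/3 = (⅓)*(768695823009/350464) = 256231941003/350464 ≈ 7.3112e+5)
f/y(p(-39), -2526) = 256231941003/(350464*(-899 - 2526)) = (256231941003/350464)/(-3425) = (256231941003/350464)*(-1/3425) = -256231941003/1200339200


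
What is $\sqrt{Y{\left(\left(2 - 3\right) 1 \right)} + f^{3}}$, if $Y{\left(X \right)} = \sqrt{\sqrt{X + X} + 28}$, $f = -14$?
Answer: $\sqrt{-2744 + \sqrt{28 + i \sqrt{2}}} \approx 0.0013 + 52.333 i$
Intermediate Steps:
$Y{\left(X \right)} = \sqrt{28 + \sqrt{2} \sqrt{X}}$ ($Y{\left(X \right)} = \sqrt{\sqrt{2 X} + 28} = \sqrt{\sqrt{2} \sqrt{X} + 28} = \sqrt{28 + \sqrt{2} \sqrt{X}}$)
$\sqrt{Y{\left(\left(2 - 3\right) 1 \right)} + f^{3}} = \sqrt{\sqrt{28 + \sqrt{2} \sqrt{\left(2 - 3\right) 1}} + \left(-14\right)^{3}} = \sqrt{\sqrt{28 + \sqrt{2} \sqrt{\left(-1\right) 1}} - 2744} = \sqrt{\sqrt{28 + \sqrt{2} \sqrt{-1}} - 2744} = \sqrt{\sqrt{28 + \sqrt{2} i} - 2744} = \sqrt{\sqrt{28 + i \sqrt{2}} - 2744} = \sqrt{-2744 + \sqrt{28 + i \sqrt{2}}}$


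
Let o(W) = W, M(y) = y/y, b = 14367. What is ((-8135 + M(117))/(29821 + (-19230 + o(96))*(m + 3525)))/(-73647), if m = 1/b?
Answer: -794974/485262416796777 ≈ -1.6382e-9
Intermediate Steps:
m = 1/14367 ≈ 6.9604e-5
M(y) = 1
((-8135 + M(117))/(29821 + (-19230 + o(96))*(m + 3525)))/(-73647) = ((-8135 + 1)/(29821 + (-19230 + 96)*(1/14367 + 3525)))/(-73647) = -8134/(29821 - 19134*50643676/14367)*(-1/73647) = -8134/(29821 - 323005365528/4789)*(-1/73647) = -8134/(-322862552759/4789)*(-1/73647) = -8134*(-4789/322862552759)*(-1/73647) = (38953726/322862552759)*(-1/73647) = -794974/485262416796777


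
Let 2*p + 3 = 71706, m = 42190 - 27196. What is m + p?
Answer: 101691/2 ≈ 50846.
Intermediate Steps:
m = 14994
p = 71703/2 (p = -3/2 + (½)*71706 = -3/2 + 35853 = 71703/2 ≈ 35852.)
m + p = 14994 + 71703/2 = 101691/2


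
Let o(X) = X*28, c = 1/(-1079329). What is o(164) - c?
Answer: 4956278769/1079329 ≈ 4592.0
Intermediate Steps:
c = -1/1079329 ≈ -9.2650e-7
o(X) = 28*X
o(164) - c = 28*164 - 1*(-1/1079329) = 4592 + 1/1079329 = 4956278769/1079329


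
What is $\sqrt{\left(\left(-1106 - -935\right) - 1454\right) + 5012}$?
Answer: $\sqrt{3387} \approx 58.198$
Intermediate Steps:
$\sqrt{\left(\left(-1106 - -935\right) - 1454\right) + 5012} = \sqrt{\left(\left(-1106 + 935\right) - 1454\right) + 5012} = \sqrt{\left(-171 - 1454\right) + 5012} = \sqrt{-1625 + 5012} = \sqrt{3387}$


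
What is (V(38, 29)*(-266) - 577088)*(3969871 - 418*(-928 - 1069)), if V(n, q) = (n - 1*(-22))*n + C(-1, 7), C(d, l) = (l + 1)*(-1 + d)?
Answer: -5666142483504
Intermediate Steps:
C(d, l) = (1 + l)*(-1 + d)
V(n, q) = -16 + n*(22 + n) (V(n, q) = (n - 1*(-22))*n + (-1 - 1 - 1*7 - 1*7) = (n + 22)*n + (-1 - 1 - 7 - 7) = (22 + n)*n - 16 = n*(22 + n) - 16 = -16 + n*(22 + n))
(V(38, 29)*(-266) - 577088)*(3969871 - 418*(-928 - 1069)) = ((-16 + 38**2 + 22*38)*(-266) - 577088)*(3969871 - 418*(-928 - 1069)) = ((-16 + 1444 + 836)*(-266) - 577088)*(3969871 - 418*(-1997)) = (2264*(-266) - 577088)*(3969871 + 834746) = (-602224 - 577088)*4804617 = -1179312*4804617 = -5666142483504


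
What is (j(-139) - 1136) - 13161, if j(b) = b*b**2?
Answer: -2699916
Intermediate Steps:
j(b) = b**3
(j(-139) - 1136) - 13161 = ((-139)**3 - 1136) - 13161 = (-2685619 - 1136) - 13161 = -2686755 - 13161 = -2699916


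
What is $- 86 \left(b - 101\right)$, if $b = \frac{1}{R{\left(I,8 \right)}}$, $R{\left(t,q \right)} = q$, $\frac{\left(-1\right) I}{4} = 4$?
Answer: $\frac{34701}{4} \approx 8675.3$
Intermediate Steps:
$I = -16$ ($I = \left(-4\right) 4 = -16$)
$b = \frac{1}{8} \approx 0.125$
$- 86 \left(b - 101\right) = - 86 \left(\frac{1}{8} - 101\right) = \left(-86\right) \left(- \frac{807}{8}\right) = \frac{34701}{4}$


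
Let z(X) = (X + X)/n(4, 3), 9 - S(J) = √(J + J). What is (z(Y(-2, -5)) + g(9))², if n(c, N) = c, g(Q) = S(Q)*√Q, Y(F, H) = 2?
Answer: 946 - 504*√2 ≈ 233.24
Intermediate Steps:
S(J) = 9 - √2*√J (S(J) = 9 - √(J + J) = 9 - √(2*J) = 9 - √2*√J)
g(Q) = √Q*(9 - √2*√Q) (g(Q) = (9 - √2*√Q)*√Q = √Q*(9 - √2*√Q))
z(X) = X/2 (z(X) = (X + X)/4 = (2*X)*(¼) = X/2)
(z(Y(-2, -5)) + g(9))² = ((½)*2 + (9*√9 - 1*9*√2))² = (1 + (9*3 - 9*√2))² = (1 + (27 - 9*√2))² = (28 - 9*√2)²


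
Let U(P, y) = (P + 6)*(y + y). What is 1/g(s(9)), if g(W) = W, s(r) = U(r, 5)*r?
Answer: 1/1350 ≈ 0.00074074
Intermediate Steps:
U(P, y) = 2*y*(6 + P) (U(P, y) = (6 + P)*(2*y) = 2*y*(6 + P))
s(r) = r*(60 + 10*r) (s(r) = (2*5*(6 + r))*r = (60 + 10*r)*r = r*(60 + 10*r))
1/g(s(9)) = 1/(10*9*(6 + 9)) = 1/(10*9*15) = 1/1350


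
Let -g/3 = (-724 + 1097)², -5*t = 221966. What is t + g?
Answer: -2308901/5 ≈ -4.6178e+5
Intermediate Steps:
t = -221966/5 (t = -⅕*221966 = -221966/5 ≈ -44393.)
g = -417387 (g = -3*(-724 + 1097)² = -3*373² = -3*139129 = -417387)
t + g = -221966/5 - 417387 = -2308901/5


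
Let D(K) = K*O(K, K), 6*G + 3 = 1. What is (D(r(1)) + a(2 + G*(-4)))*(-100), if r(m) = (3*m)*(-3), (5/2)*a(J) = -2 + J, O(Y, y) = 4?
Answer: 10640/3 ≈ 3546.7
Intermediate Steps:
G = -1/3 (G = -1/2 + (1/6)*1 = -1/2 + 1/6 = -1/3 ≈ -0.33333)
a(J) = -4/5 + 2*J/5 (a(J) = 2*(-2 + J)/5 = -4/5 + 2*J/5)
r(m) = -9*m
D(K) = 4*K (D(K) = K*4 = 4*K)
(D(r(1)) + a(2 + G*(-4)))*(-100) = (4*(-9*1) + (-4/5 + 2*(2 - 1/3*(-4))/5))*(-100) = (4*(-9) + (-4/5 + 2*(2 + 4/3)/5))*(-100) = (-36 + (-4/5 + (2/5)*(10/3)))*(-100) = (-36 + (-4/5 + 4/3))*(-100) = (-36 + 8/15)*(-100) = -532/15*(-100) = 10640/3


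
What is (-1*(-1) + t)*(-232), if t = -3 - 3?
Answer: 1160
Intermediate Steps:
t = -6
(-1*(-1) + t)*(-232) = (-1*(-1) - 6)*(-232) = (1 - 6)*(-232) = -5*(-232) = 1160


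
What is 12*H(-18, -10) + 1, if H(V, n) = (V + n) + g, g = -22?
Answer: -599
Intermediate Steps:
H(V, n) = -22 + V + n (H(V, n) = (V + n) - 22 = -22 + V + n)
12*H(-18, -10) + 1 = 12*(-22 - 18 - 10) + 1 = 12*(-50) + 1 = -600 + 1 = -599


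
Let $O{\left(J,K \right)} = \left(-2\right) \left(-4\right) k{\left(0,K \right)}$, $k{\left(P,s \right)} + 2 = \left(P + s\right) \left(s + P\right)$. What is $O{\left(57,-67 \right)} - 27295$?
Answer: $8601$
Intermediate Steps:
$k{\left(P,s \right)} = -2 + \left(P + s\right)^{2}$ ($k{\left(P,s \right)} = -2 + \left(P + s\right) \left(s + P\right) = -2 + \left(P + s\right) \left(P + s\right) = -2 + \left(P + s\right)^{2}$)
$O{\left(J,K \right)} = -16 + 8 K^{2}$ ($O{\left(J,K \right)} = \left(-2\right) \left(-4\right) \left(-2 + \left(0 + K\right)^{2}\right) = 8 \left(-2 + K^{2}\right) = -16 + 8 K^{2}$)
$O{\left(57,-67 \right)} - 27295 = \left(-16 + 8 \left(-67\right)^{2}\right) - 27295 = \left(-16 + 8 \cdot 4489\right) - 27295 = \left(-16 + 35912\right) - 27295 = 35896 - 27295 = 8601$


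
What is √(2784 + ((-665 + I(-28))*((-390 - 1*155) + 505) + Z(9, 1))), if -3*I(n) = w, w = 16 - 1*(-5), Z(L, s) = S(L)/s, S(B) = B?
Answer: 3*√3297 ≈ 172.26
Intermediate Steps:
Z(L, s) = L/s
w = 21 (w = 16 + 5 = 21)
I(n) = -7 (I(n) = -⅓*21 = -7)
√(2784 + ((-665 + I(-28))*((-390 - 1*155) + 505) + Z(9, 1))) = √(2784 + ((-665 - 7)*((-390 - 1*155) + 505) + 9/1)) = √(2784 + (-672*((-390 - 155) + 505) + 9*1)) = √(2784 + (-672*(-545 + 505) + 9)) = √(2784 + (-672*(-40) + 9)) = √(2784 + (26880 + 9)) = √(2784 + 26889) = √29673 = 3*√3297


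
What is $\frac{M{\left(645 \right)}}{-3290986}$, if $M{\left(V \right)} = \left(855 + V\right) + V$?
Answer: $- \frac{2145}{3290986} \approx -0.00065178$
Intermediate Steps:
$M{\left(V \right)} = 855 + 2 V$
$\frac{M{\left(645 \right)}}{-3290986} = \frac{855 + 2 \cdot 645}{-3290986} = \left(855 + 1290\right) \left(- \frac{1}{3290986}\right) = 2145 \left(- \frac{1}{3290986}\right) = - \frac{2145}{3290986}$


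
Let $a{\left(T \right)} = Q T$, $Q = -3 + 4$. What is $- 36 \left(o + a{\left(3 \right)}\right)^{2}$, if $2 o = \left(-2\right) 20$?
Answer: $-10404$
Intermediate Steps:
$Q = 1$
$o = -20$ ($o = \frac{\left(-2\right) 20}{2} = \frac{1}{2} \left(-40\right) = -20$)
$a{\left(T \right)} = T$ ($a{\left(T \right)} = 1 T = T$)
$- 36 \left(o + a{\left(3 \right)}\right)^{2} = - 36 \left(-20 + 3\right)^{2} = - 36 \left(-17\right)^{2} = \left(-36\right) 289 = -10404$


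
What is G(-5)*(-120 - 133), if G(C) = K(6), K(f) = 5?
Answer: -1265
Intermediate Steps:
G(C) = 5
G(-5)*(-120 - 133) = 5*(-120 - 133) = 5*(-253) = -1265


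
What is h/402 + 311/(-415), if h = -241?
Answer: -225037/166830 ≈ -1.3489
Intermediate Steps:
h/402 + 311/(-415) = -241/402 + 311/(-415) = -241*1/402 + 311*(-1/415) = -241/402 - 311/415 = -225037/166830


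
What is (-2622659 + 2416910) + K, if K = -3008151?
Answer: -3213900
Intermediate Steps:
(-2622659 + 2416910) + K = (-2622659 + 2416910) - 3008151 = -205749 - 3008151 = -3213900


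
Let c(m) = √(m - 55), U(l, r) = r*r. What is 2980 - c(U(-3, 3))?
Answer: 2980 - I*√46 ≈ 2980.0 - 6.7823*I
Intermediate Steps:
U(l, r) = r²
c(m) = √(-55 + m)
2980 - c(U(-3, 3)) = 2980 - √(-55 + 3²) = 2980 - √(-55 + 9) = 2980 - √(-46) = 2980 - I*√46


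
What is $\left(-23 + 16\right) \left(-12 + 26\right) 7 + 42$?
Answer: $-644$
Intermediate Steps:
$\left(-23 + 16\right) \left(-12 + 26\right) 7 + 42 = \left(-7\right) 14 \cdot 7 + 42 = \left(-98\right) 7 + 42 = -686 + 42 = -644$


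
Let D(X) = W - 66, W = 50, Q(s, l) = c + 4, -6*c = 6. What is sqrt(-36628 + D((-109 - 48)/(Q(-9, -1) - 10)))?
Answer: 2*I*sqrt(9161) ≈ 191.43*I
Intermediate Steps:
c = -1 (c = -1/6*6 = -1)
Q(s, l) = 3 (Q(s, l) = -1 + 4 = 3)
D(X) = -16 (D(X) = 50 - 66 = -16)
sqrt(-36628 + D((-109 - 48)/(Q(-9, -1) - 10))) = sqrt(-36628 - 16) = sqrt(-36644) = 2*I*sqrt(9161)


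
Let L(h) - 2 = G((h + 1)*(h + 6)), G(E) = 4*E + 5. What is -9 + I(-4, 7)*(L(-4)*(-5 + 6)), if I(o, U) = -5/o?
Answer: -121/4 ≈ -30.250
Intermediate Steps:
G(E) = 5 + 4*E
L(h) = 7 + 4*(1 + h)*(6 + h) (L(h) = 2 + (5 + 4*((h + 1)*(h + 6))) = 2 + (5 + 4*((1 + h)*(6 + h))) = 2 + (5 + 4*(1 + h)*(6 + h)) = 7 + 4*(1 + h)*(6 + h))
-9 + I(-4, 7)*(L(-4)*(-5 + 6)) = -9 + (-5/(-4))*((31 + 4*(-4)² + 28*(-4))*(-5 + 6)) = -9 + (-5*(-¼))*((31 + 4*16 - 112)*1) = -9 + 5*((31 + 64 - 112)*1)/4 = -9 + 5*(-17*1)/4 = -9 + (5/4)*(-17) = -9 - 85/4 = -121/4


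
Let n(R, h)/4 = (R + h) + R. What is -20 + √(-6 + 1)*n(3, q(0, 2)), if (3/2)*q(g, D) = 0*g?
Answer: -20 + 24*I*√5 ≈ -20.0 + 53.666*I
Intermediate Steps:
q(g, D) = 0 (q(g, D) = 2*(0*g)/3 = (⅔)*0 = 0)
n(R, h) = 4*h + 8*R (n(R, h) = 4*((R + h) + R) = 4*(h + 2*R) = 4*h + 8*R)
-20 + √(-6 + 1)*n(3, q(0, 2)) = -20 + √(-6 + 1)*(4*0 + 8*3) = -20 + √(-5)*(0 + 24) = -20 + (I*√5)*24 = -20 + 24*I*√5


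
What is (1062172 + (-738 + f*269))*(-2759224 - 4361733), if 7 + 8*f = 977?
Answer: -31162739144357/4 ≈ -7.7907e+12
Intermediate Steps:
f = 485/4 (f = -7/8 + (1/8)*977 = -7/8 + 977/8 = 485/4 ≈ 121.25)
(1062172 + (-738 + f*269))*(-2759224 - 4361733) = (1062172 + (-738 + (485/4)*269))*(-2759224 - 4361733) = (1062172 + (-738 + 130465/4))*(-7120957) = (1062172 + 127513/4)*(-7120957) = (4376201/4)*(-7120957) = -31162739144357/4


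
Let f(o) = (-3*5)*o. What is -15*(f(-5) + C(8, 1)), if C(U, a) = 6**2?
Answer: -1665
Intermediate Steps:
f(o) = -15*o
C(U, a) = 36
-15*(f(-5) + C(8, 1)) = -15*(-15*(-5) + 36) = -15*(75 + 36) = -15*111 = -1665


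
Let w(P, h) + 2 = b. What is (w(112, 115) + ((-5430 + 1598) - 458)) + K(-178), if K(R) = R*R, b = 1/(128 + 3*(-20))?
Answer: 1862657/68 ≈ 27392.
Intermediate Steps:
b = 1/68 (b = 1/(128 - 60) = 1/68 ≈ 0.014706)
K(R) = R²
w(P, h) = -135/68 (w(P, h) = -2 + 1/68 = -135/68)
(w(112, 115) + ((-5430 + 1598) - 458)) + K(-178) = (-135/68 + ((-5430 + 1598) - 458)) + (-178)² = (-135/68 + (-3832 - 458)) + 31684 = (-135/68 - 4290) + 31684 = -291855/68 + 31684 = 1862657/68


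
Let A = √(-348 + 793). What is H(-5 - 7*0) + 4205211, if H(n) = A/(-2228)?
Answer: 4205211 - √445/2228 ≈ 4.2052e+6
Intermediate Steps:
A = √445 ≈ 21.095
H(n) = -√445/2228 (H(n) = √445/(-2228) = √445*(-1/2228) = -√445/2228)
H(-5 - 7*0) + 4205211 = -√445/2228 + 4205211 = 4205211 - √445/2228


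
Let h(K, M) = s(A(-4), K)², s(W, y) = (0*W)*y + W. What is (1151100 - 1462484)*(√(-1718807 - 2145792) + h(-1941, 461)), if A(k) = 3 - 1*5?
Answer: -1245536 - 311384*I*√3864599 ≈ -1.2455e+6 - 6.1214e+8*I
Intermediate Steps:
A(k) = -2 (A(k) = 3 - 5 = -2)
s(W, y) = W (s(W, y) = 0*y + W = 0 + W = W)
h(K, M) = 4 (h(K, M) = (-2)² = 4)
(1151100 - 1462484)*(√(-1718807 - 2145792) + h(-1941, 461)) = (1151100 - 1462484)*(√(-1718807 - 2145792) + 4) = -311384*(√(-3864599) + 4) = -311384*(I*√3864599 + 4) = -311384*(4 + I*√3864599) = -1245536 - 311384*I*√3864599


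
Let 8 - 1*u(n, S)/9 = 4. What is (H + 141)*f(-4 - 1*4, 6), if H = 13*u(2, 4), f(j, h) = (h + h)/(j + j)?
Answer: -1827/4 ≈ -456.75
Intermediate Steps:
u(n, S) = 36 (u(n, S) = 72 - 9*4 = 72 - 36 = 36)
f(j, h) = h/j (f(j, h) = (2*h)/((2*j)) = (2*h)*(1/(2*j)) = h/j)
H = 468 (H = 13*36 = 468)
(H + 141)*f(-4 - 1*4, 6) = (468 + 141)*(6/(-4 - 1*4)) = 609*(6/(-4 - 4)) = 609*(6/(-8)) = 609*(6*(-1/8)) = 609*(-3/4) = -1827/4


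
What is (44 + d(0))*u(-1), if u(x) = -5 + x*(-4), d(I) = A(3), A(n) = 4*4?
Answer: -60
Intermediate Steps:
A(n) = 16
d(I) = 16
u(x) = -5 - 4*x
(44 + d(0))*u(-1) = (44 + 16)*(-5 - 4*(-1)) = 60*(-5 + 4) = 60*(-1) = -60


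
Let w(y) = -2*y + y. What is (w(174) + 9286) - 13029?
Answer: -3917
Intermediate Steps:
w(y) = -y
(w(174) + 9286) - 13029 = (-1*174 + 9286) - 13029 = (-174 + 9286) - 13029 = 9112 - 13029 = -3917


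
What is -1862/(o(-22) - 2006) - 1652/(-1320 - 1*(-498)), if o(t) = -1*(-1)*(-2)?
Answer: 1211945/412644 ≈ 2.9370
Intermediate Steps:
o(t) = -2 (o(t) = 1*(-2) = -2)
-1862/(o(-22) - 2006) - 1652/(-1320 - 1*(-498)) = -1862/(-2 - 2006) - 1652/(-1320 - 1*(-498)) = -1862/(-2008) - 1652/(-1320 + 498) = -1862*(-1/2008) - 1652/(-822) = 931/1004 - 1652*(-1/822) = 931/1004 + 826/411 = 1211945/412644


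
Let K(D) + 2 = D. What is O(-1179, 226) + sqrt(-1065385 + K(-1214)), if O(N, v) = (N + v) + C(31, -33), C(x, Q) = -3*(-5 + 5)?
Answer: -953 + I*sqrt(1066601) ≈ -953.0 + 1032.8*I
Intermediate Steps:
C(x, Q) = 0 (C(x, Q) = -3*0 = 0)
K(D) = -2 + D
O(N, v) = N + v (O(N, v) = (N + v) + 0 = N + v)
O(-1179, 226) + sqrt(-1065385 + K(-1214)) = (-1179 + 226) + sqrt(-1065385 + (-2 - 1214)) = -953 + sqrt(-1065385 - 1216) = -953 + sqrt(-1066601) = -953 + I*sqrt(1066601)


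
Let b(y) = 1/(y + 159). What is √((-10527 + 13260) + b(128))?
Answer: 2*√56278691/287 ≈ 52.278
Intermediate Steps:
b(y) = 1/(159 + y)
√((-10527 + 13260) + b(128)) = √((-10527 + 13260) + 1/(159 + 128)) = √(2733 + 1/287) = √(784372/287) = 2*√56278691/287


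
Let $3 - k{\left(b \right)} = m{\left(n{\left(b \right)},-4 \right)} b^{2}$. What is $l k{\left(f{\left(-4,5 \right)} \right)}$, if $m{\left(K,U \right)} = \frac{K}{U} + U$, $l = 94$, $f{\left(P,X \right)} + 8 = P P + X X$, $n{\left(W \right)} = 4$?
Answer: $512112$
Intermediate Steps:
$f{\left(P,X \right)} = -8 + P^{2} + X^{2}$ ($f{\left(P,X \right)} = -8 + \left(P P + X X\right) = -8 + \left(P^{2} + X^{2}\right) = -8 + P^{2} + X^{2}$)
$m{\left(K,U \right)} = U + \frac{K}{U}$
$k{\left(b \right)} = 3 + 5 b^{2}$ ($k{\left(b \right)} = 3 - \left(-4 + \frac{4}{-4}\right) b^{2} = 3 - \left(-4 + 4 \left(- \frac{1}{4}\right)\right) b^{2} = 3 - \left(-4 - 1\right) b^{2} = 3 - - 5 b^{2} = 3 + 5 b^{2}$)
$l k{\left(f{\left(-4,5 \right)} \right)} = 94 \left(3 + 5 \left(-8 + \left(-4\right)^{2} + 5^{2}\right)^{2}\right) = 94 \left(3 + 5 \left(-8 + 16 + 25\right)^{2}\right) = 94 \left(3 + 5 \cdot 33^{2}\right) = 94 \left(3 + 5 \cdot 1089\right) = 94 \left(3 + 5445\right) = 94 \cdot 5448 = 512112$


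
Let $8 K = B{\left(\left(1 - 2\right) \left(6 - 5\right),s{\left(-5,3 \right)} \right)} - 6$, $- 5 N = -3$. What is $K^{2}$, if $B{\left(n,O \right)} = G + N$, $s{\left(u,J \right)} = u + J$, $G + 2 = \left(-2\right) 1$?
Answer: $\frac{2209}{1600} \approx 1.3806$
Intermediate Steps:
$N = \frac{3}{5}$ ($N = \left(- \frac{1}{5}\right) \left(-3\right) = \frac{3}{5} \approx 0.6$)
$G = -4$ ($G = -2 - 2 = -4$)
$s{\left(u,J \right)} = J + u$
$B{\left(n,O \right)} = - \frac{17}{5}$ ($B{\left(n,O \right)} = -4 + \frac{3}{5} = - \frac{17}{5}$)
$K = - \frac{47}{40}$ ($K = \frac{- \frac{17}{5} - 6}{8} = \frac{1}{8} \left(- \frac{47}{5}\right) = - \frac{47}{40} \approx -1.175$)
$K^{2} = \left(- \frac{47}{40}\right)^{2} = \frac{2209}{1600}$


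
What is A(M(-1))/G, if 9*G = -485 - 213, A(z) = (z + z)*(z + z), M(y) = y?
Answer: -18/349 ≈ -0.051576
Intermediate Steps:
A(z) = 4*z² (A(z) = (2*z)*(2*z) = 4*z²)
G = -698/9 (G = (-485 - 213)/9 = (⅑)*(-698) = -698/9 ≈ -77.556)
A(M(-1))/G = (4*(-1)²)/(-698/9) = (4*1)*(-9/698) = 4*(-9/698) = -18/349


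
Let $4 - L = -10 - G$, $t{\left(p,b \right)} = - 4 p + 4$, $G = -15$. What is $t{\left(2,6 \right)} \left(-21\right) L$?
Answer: $-84$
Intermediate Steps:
$t{\left(p,b \right)} = 4 - 4 p$
$L = -1$ ($L = 4 - \left(-10 - -15\right) = 4 - \left(-10 + 15\right) = 4 - 5 = -1$)
$t{\left(2,6 \right)} \left(-21\right) L = \left(4 - 8\right) \left(-21\right) \left(-1\right) = \left(-4\right) \left(-21\right) \left(-1\right) = 84 \left(-1\right) = -84$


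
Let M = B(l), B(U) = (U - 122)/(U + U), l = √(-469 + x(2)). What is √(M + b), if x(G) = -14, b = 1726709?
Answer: √(1611289330182 + 117852*I*√483)/966 ≈ 1314.0 + 0.0010561*I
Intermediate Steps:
l = I*√483 (l = √(-469 - 14) = √(-483) = I*√483 ≈ 21.977*I)
B(U) = (-122 + U)/(2*U) (B(U) = (-122 + U)/((2*U)) = (-122 + U)*(1/(2*U)) = (-122 + U)/(2*U))
M = -I*√483*(-122 + I*√483)/966 (M = (-122 + I*√483)/(2*((I*√483))) = (-I*√483/483)*(-122 + I*√483)/2 = -I*√483*(-122 + I*√483)/966 ≈ 0.5 + 2.7756*I)
√(M + b) = √((½ + 61*I*√483/483) + 1726709) = √(3453419/2 + 61*I*√483/483)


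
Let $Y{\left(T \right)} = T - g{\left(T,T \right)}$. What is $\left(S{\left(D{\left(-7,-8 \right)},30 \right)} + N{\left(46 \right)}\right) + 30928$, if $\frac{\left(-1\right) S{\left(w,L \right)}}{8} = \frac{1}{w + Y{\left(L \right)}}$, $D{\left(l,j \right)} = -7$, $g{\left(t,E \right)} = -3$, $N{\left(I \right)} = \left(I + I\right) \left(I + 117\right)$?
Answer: $\frac{597008}{13} \approx 45924.0$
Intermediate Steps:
$N{\left(I \right)} = 2 I \left(117 + I\right)$
$Y{\left(T \right)} = 3 + T$ ($Y{\left(T \right)} = T - -3 = T + 3 = 3 + T$)
$S{\left(w,L \right)} = - \frac{8}{3 + L + w}$ ($S{\left(w,L \right)} = - \frac{8}{w + \left(3 + L\right)} = - \frac{8}{3 + L + w}$)
$\left(S{\left(D{\left(-7,-8 \right)},30 \right)} + N{\left(46 \right)}\right) + 30928 = \left(- \frac{8}{3 + 30 - 7} + 2 \cdot 46 \left(117 + 46\right)\right) + 30928 = \left(- \frac{8}{26} + 2 \cdot 46 \cdot 163\right) + 30928 = \left(\left(-8\right) \frac{1}{26} + 14996\right) + 30928 = \left(- \frac{4}{13} + 14996\right) + 30928 = \frac{194944}{13} + 30928 = \frac{597008}{13}$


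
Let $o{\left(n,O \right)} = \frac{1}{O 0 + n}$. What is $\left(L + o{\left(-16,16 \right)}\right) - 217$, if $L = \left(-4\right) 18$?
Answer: $- \frac{4625}{16} \approx -289.06$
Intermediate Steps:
$L = -72$
$o{\left(n,O \right)} = \frac{1}{n}$ ($o{\left(n,O \right)} = \frac{1}{0 + n} = \frac{1}{n}$)
$\left(L + o{\left(-16,16 \right)}\right) - 217 = \left(-72 + \frac{1}{-16}\right) - 217 = \left(-72 - \frac{1}{16}\right) - 217 = - \frac{1153}{16} - 217 = - \frac{4625}{16}$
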